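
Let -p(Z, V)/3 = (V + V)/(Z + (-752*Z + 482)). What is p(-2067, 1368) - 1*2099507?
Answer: -3260112378301/1552799 ≈ -2.0995e+6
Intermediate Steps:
p(Z, V) = -6*V/(482 - 751*Z) (p(Z, V) = -3*(V + V)/(Z + (-752*Z + 482)) = -3*2*V/(Z + (482 - 752*Z)) = -3*2*V/(482 - 751*Z) = -6*V/(482 - 751*Z))
p(-2067, 1368) - 1*2099507 = 6*1368/(-482 + 751*(-2067)) - 1*2099507 = 6*1368/(-482 - 1552317) - 2099507 = 6*1368/(-1552799) - 2099507 = 6*1368*(-1/1552799) - 2099507 = -8208/1552799 - 2099507 = -3260112378301/1552799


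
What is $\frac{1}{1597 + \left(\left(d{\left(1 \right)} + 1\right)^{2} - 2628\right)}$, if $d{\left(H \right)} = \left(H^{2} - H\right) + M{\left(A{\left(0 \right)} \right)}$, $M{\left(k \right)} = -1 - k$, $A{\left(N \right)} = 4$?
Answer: $- \frac{1}{1015} \approx -0.00098522$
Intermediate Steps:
$d{\left(H \right)} = -5 + H^{2} - H$ ($d{\left(H \right)} = \left(H^{2} - H\right) - 5 = -5 + H^{2} - H$)
$\frac{1}{1597 + \left(\left(d{\left(1 \right)} + 1\right)^{2} - 2628\right)} = \frac{1}{1597 + \left(\left(\left(-5 + 1^{2} - 1\right) + 1\right)^{2} - 2628\right)} = \frac{1}{1597 - \left(2628 - \left(\left(-5 + 1 - 1\right) + 1\right)^{2}\right)} = \frac{1}{1597 - \left(2628 - \left(-5 + 1\right)^{2}\right)} = \frac{1}{1597 - \left(2628 - \left(-4\right)^{2}\right)} = \frac{1}{1597 + \left(16 - 2628\right)} = \frac{1}{1597 - 2612} = \frac{1}{-1015} = - \frac{1}{1015}$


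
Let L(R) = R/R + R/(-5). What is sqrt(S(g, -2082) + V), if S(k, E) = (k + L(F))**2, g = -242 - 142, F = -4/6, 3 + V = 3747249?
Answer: sqrt(876112399)/15 ≈ 1973.3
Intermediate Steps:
V = 3747246 (V = -3 + 3747249 = 3747246)
F = -2/3 (F = -4*1/6 = -2/3 ≈ -0.66667)
L(R) = 1 - R/5 (L(R) = 1 + R*(-1/5) = 1 - R/5)
g = -384
S(k, E) = (17/15 + k)**2 (S(k, E) = (k + (1 - 1/5*(-2/3)))**2 = (k + (1 + 2/15))**2 = (k + 17/15)**2 = (17/15 + k)**2)
sqrt(S(g, -2082) + V) = sqrt((17 + 15*(-384))**2/225 + 3747246) = sqrt((17 - 5760)**2/225 + 3747246) = sqrt((1/225)*(-5743)**2 + 3747246) = sqrt((1/225)*32982049 + 3747246) = sqrt(32982049/225 + 3747246) = sqrt(876112399/225) = sqrt(876112399)/15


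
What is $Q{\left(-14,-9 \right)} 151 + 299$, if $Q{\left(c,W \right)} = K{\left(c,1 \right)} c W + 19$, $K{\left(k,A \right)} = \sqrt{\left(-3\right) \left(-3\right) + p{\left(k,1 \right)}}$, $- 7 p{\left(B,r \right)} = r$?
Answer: $3168 + 2718 \sqrt{434} \approx 59791.0$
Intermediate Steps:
$p{\left(B,r \right)} = - \frac{r}{7}$
$K{\left(k,A \right)} = \frac{\sqrt{434}}{7}$ ($K{\left(k,A \right)} = \sqrt{\left(-3\right) \left(-3\right) - \frac{1}{7}} = \sqrt{9 - \frac{1}{7}} = \sqrt{\frac{62}{7}} = \frac{\sqrt{434}}{7}$)
$Q{\left(c,W \right)} = 19 + \frac{W c \sqrt{434}}{7}$ ($Q{\left(c,W \right)} = \frac{\sqrt{434}}{7} c W + 19 = \frac{c \sqrt{434}}{7} W + 19 = \frac{W c \sqrt{434}}{7} + 19 = 19 + \frac{W c \sqrt{434}}{7}$)
$Q{\left(-14,-9 \right)} 151 + 299 = \left(19 + \frac{1}{7} \left(-9\right) \left(-14\right) \sqrt{434}\right) 151 + 299 = \left(19 + 18 \sqrt{434}\right) 151 + 299 = \left(2869 + 2718 \sqrt{434}\right) + 299 = 3168 + 2718 \sqrt{434}$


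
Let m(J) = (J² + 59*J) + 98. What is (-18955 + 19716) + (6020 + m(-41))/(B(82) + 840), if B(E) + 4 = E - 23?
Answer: 137295/179 ≈ 767.01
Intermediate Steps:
B(E) = -27 + E (B(E) = -4 + (E - 23) = -4 + (-23 + E) = -27 + E)
m(J) = 98 + J² + 59*J
(-18955 + 19716) + (6020 + m(-41))/(B(82) + 840) = (-18955 + 19716) + (6020 + (98 + (-41)² + 59*(-41)))/((-27 + 82) + 840) = 761 + (6020 + (98 + 1681 - 2419))/(55 + 840) = 761 + (6020 - 640)/895 = 761 + 5380*(1/895) = 761 + 1076/179 = 137295/179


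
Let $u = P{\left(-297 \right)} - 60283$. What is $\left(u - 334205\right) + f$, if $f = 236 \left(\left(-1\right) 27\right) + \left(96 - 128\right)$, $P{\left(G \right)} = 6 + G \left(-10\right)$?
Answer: $-397916$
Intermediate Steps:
$P{\left(G \right)} = 6 - 10 G$
$f = -6404$ ($f = 236 \left(-27\right) - 32 = -6372 - 32 = -6404$)
$u = -57307$ ($u = \left(6 - -2970\right) - 60283 = \left(6 + 2970\right) - 60283 = 2976 - 60283 = -57307$)
$\left(u - 334205\right) + f = \left(-57307 - 334205\right) - 6404 = -391512 - 6404 = -397916$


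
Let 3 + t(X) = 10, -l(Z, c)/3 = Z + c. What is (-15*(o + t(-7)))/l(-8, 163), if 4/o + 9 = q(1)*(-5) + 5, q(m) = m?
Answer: 59/279 ≈ 0.21147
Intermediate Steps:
l(Z, c) = -3*Z - 3*c (l(Z, c) = -3*(Z + c) = -3*Z - 3*c)
t(X) = 7 (t(X) = -3 + 10 = 7)
o = -4/9 (o = 4/(-9 + (1*(-5) + 5)) = 4/(-9 + (-5 + 5)) = 4/(-9 + 0) = 4/(-9) = 4*(-1/9) = -4/9 ≈ -0.44444)
(-15*(o + t(-7)))/l(-8, 163) = (-15*(-4/9 + 7))/(-3*(-8) - 3*163) = (-15*59/9)/(24 - 489) = -295/3/(-465) = -295/3*(-1/465) = 59/279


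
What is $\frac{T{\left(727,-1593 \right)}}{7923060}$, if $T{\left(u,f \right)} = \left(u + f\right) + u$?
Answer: $- \frac{139}{7923060} \approx -1.7544 \cdot 10^{-5}$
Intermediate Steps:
$T{\left(u,f \right)} = f + 2 u$ ($T{\left(u,f \right)} = \left(f + u\right) + u = f + 2 u$)
$\frac{T{\left(727,-1593 \right)}}{7923060} = \frac{-1593 + 2 \cdot 727}{7923060} = \left(-1593 + 1454\right) \frac{1}{7923060} = \left(-139\right) \frac{1}{7923060} = - \frac{139}{7923060}$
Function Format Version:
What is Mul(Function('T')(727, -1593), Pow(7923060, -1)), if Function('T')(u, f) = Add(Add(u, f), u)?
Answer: Rational(-139, 7923060) ≈ -1.7544e-5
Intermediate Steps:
Function('T')(u, f) = Add(f, Mul(2, u)) (Function('T')(u, f) = Add(Add(f, u), u) = Add(f, Mul(2, u)))
Mul(Function('T')(727, -1593), Pow(7923060, -1)) = Mul(Add(-1593, Mul(2, 727)), Pow(7923060, -1)) = Mul(Add(-1593, 1454), Rational(1, 7923060)) = Mul(-139, Rational(1, 7923060)) = Rational(-139, 7923060)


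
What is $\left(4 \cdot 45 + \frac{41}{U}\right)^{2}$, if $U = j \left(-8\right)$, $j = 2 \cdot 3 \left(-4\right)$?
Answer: $\frac{1197229201}{36864} \approx 32477.0$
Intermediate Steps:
$j = -24$ ($j = 6 \left(-4\right) = -24$)
$U = 192$ ($U = \left(-24\right) \left(-8\right) = 192$)
$\left(4 \cdot 45 + \frac{41}{U}\right)^{2} = \left(4 \cdot 45 + \frac{41}{192}\right)^{2} = \left(180 + 41 \cdot \frac{1}{192}\right)^{2} = \left(180 + \frac{41}{192}\right)^{2} = \left(\frac{34601}{192}\right)^{2} = \frac{1197229201}{36864}$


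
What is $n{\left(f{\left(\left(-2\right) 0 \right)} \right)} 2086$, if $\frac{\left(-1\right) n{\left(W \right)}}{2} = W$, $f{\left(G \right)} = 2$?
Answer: $-8344$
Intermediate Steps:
$n{\left(W \right)} = - 2 W$
$n{\left(f{\left(\left(-2\right) 0 \right)} \right)} 2086 = \left(-2\right) 2 \cdot 2086 = \left(-4\right) 2086 = -8344$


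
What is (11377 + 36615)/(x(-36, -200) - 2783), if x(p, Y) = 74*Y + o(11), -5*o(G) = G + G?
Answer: -239960/87937 ≈ -2.7288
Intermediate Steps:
o(G) = -2*G/5 (o(G) = -(G + G)/5 = -2*G/5)
x(p, Y) = -22/5 + 74*Y (x(p, Y) = 74*Y - ⅖*11 = 74*Y - 22/5 = -22/5 + 74*Y)
(11377 + 36615)/(x(-36, -200) - 2783) = (11377 + 36615)/((-22/5 + 74*(-200)) - 2783) = 47992/((-22/5 - 14800) - 2783) = 47992/(-74022/5 - 2783) = 47992/(-87937/5) = 47992*(-5/87937) = -239960/87937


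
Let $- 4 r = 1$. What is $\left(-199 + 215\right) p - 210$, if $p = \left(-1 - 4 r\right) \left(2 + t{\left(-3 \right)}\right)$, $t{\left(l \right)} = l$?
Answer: $-210$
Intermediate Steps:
$r = - \frac{1}{4}$ ($r = \left(- \frac{1}{4}\right) 1 = - \frac{1}{4} \approx -0.25$)
$p = 0$ ($p = \left(-1 - -1\right) \left(2 - 3\right) = \left(-1 + 1\right) \left(-1\right) = 0 \left(-1\right) = 0$)
$\left(-199 + 215\right) p - 210 = \left(-199 + 215\right) 0 - 210 = 16 \cdot 0 - 210 = 0 - 210 = -210$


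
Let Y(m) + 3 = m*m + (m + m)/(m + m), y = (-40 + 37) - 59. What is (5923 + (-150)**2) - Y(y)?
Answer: 24581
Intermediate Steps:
y = -62 (y = -3 - 59 = -62)
Y(m) = -2 + m**2 (Y(m) = -3 + (m*m + (m + m)/(m + m)) = -3 + (m**2 + (2*m)/((2*m))) = -3 + (m**2 + (2*m)*(1/(2*m))) = -3 + (m**2 + 1) = -3 + (1 + m**2) = -2 + m**2)
(5923 + (-150)**2) - Y(y) = (5923 + (-150)**2) - (-2 + (-62)**2) = (5923 + 22500) - (-2 + 3844) = 28423 - 1*3842 = 28423 - 3842 = 24581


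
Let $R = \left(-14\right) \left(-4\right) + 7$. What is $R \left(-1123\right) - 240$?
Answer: $-70989$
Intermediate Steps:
$R = 63$ ($R = 56 + 7 = 63$)
$R \left(-1123\right) - 240 = 63 \left(-1123\right) - 240 = -70749 - 240 = -70989$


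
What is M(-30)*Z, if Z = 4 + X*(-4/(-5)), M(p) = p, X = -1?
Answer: -96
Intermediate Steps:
Z = 16/5 (Z = 4 - (-4)/(-5) = 4 - (-4)*(-1)/5 = 4 - 1*⅘ = 4 - ⅘ = 16/5 ≈ 3.2000)
M(-30)*Z = -30*16/5 = -96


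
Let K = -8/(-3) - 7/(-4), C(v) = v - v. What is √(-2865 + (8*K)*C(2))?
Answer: I*√2865 ≈ 53.526*I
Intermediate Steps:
C(v) = 0
K = 53/12 (K = -8*(-⅓) - 7*(-¼) = 8/3 + 7/4 = 53/12 ≈ 4.4167)
√(-2865 + (8*K)*C(2)) = √(-2865 + (8*(53/12))*0) = √(-2865 + (106/3)*0) = √(-2865 + 0) = √(-2865) = I*√2865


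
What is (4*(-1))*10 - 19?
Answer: -59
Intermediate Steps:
(4*(-1))*10 - 19 = -4*10 - 19 = -40 - 19 = -59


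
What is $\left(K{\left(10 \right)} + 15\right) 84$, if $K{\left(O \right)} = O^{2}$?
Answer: $9660$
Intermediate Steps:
$\left(K{\left(10 \right)} + 15\right) 84 = \left(10^{2} + 15\right) 84 = \left(100 + 15\right) 84 = 115 \cdot 84 = 9660$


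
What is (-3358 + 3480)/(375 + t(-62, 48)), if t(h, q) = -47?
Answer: 61/164 ≈ 0.37195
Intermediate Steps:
(-3358 + 3480)/(375 + t(-62, 48)) = (-3358 + 3480)/(375 - 47) = 122/328 = 122*(1/328) = 61/164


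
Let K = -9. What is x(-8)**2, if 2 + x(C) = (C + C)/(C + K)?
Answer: 324/289 ≈ 1.1211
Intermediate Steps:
x(C) = -2 + 2*C/(-9 + C) (x(C) = -2 + (C + C)/(C - 9) = -2 + (2*C)/(-9 + C) = -2 + 2*C/(-9 + C))
x(-8)**2 = (18/(-9 - 8))**2 = (18/(-17))**2 = (18*(-1/17))**2 = (-18/17)**2 = 324/289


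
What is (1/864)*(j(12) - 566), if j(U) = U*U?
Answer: -211/432 ≈ -0.48843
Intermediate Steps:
j(U) = U**2
(1/864)*(j(12) - 566) = (1/864)*(12**2 - 566) = (1*(1/864))*(144 - 566) = (1/864)*(-422) = -211/432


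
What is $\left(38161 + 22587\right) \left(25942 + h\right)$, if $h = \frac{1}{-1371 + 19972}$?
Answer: $\frac{29313773842964}{18601} \approx 1.5759 \cdot 10^{9}$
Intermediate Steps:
$h = \frac{1}{18601} \approx 5.3761 \cdot 10^{-5}$
$\left(38161 + 22587\right) \left(25942 + h\right) = \left(38161 + 22587\right) \left(25942 + \frac{1}{18601}\right) = 60748 \cdot \frac{482547143}{18601} = \frac{29313773842964}{18601}$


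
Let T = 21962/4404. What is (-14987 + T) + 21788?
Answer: 14986783/2202 ≈ 6806.0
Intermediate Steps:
T = 10981/2202 (T = 21962*(1/4404) = 10981/2202 ≈ 4.9868)
(-14987 + T) + 21788 = (-14987 + 10981/2202) + 21788 = -32990393/2202 + 21788 = 14986783/2202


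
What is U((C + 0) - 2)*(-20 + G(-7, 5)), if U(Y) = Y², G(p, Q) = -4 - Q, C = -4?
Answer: -1044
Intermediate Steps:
U((C + 0) - 2)*(-20 + G(-7, 5)) = ((-4 + 0) - 2)²*(-20 + (-4 - 1*5)) = (-4 - 2)²*(-20 + (-4 - 5)) = (-6)²*(-20 - 9) = 36*(-29) = -1044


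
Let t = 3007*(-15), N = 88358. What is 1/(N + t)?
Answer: 1/43253 ≈ 2.3120e-5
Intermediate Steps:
t = -45105
1/(N + t) = 1/(88358 - 45105) = 1/43253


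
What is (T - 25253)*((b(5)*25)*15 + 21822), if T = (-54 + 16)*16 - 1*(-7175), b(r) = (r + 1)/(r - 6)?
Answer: -365722392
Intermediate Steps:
b(r) = (1 + r)/(-6 + r)
T = 6567 (T = -38*16 + 7175 = -608 + 7175 = 6567)
(T - 25253)*((b(5)*25)*15 + 21822) = (6567 - 25253)*((((1 + 5)/(-6 + 5))*25)*15 + 21822) = -18686*(((6/(-1))*25)*15 + 21822) = -18686*((-1*6*25)*15 + 21822) = -18686*(-6*25*15 + 21822) = -18686*(-150*15 + 21822) = -18686*(-2250 + 21822) = -18686*19572 = -365722392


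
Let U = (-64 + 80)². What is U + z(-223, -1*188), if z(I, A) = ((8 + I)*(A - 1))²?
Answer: 1651203481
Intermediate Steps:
U = 256 (U = 16² = 256)
z(I, A) = (-1 + A)²*(8 + I)² (z(I, A) = ((8 + I)*(-1 + A))² = ((-1 + A)*(8 + I))² = (-1 + A)²*(8 + I)²)
U + z(-223, -1*188) = 256 + (-1 - 1*188)²*(8 - 223)² = 256 + (-1 - 188)²*(-215)² = 256 + (-189)²*46225 = 256 + 35721*46225 = 256 + 1651203225 = 1651203481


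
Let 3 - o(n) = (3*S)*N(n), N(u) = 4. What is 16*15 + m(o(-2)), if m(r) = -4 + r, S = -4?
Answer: 287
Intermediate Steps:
o(n) = 51 (o(n) = 3 - 3*(-4)*4 = 3 - (-12)*4 = 3 - 1*(-48) = 3 + 48 = 51)
16*15 + m(o(-2)) = 16*15 + (-4 + 51) = 240 + 47 = 287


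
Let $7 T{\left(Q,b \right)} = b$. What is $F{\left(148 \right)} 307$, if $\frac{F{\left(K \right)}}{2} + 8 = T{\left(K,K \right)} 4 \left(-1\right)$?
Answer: $- \frac{397872}{7} \approx -56839.0$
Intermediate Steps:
$T{\left(Q,b \right)} = \frac{b}{7}$
$F{\left(K \right)} = -16 - \frac{8 K}{7}$ ($F{\left(K \right)} = -16 + 2 \frac{K}{7} \cdot 4 \left(-1\right) = -16 + 2 \frac{4 K}{7} \left(-1\right) = -16 + 2 \left(- \frac{4 K}{7}\right) = -16 - \frac{8 K}{7}$)
$F{\left(148 \right)} 307 = \left(-16 - \frac{1184}{7}\right) 307 = \left(- \frac{1296}{7}\right) 307 = - \frac{397872}{7}$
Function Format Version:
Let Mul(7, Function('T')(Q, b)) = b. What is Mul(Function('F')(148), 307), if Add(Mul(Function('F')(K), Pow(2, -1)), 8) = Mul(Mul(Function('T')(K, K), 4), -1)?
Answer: Rational(-397872, 7) ≈ -56839.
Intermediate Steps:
Function('T')(Q, b) = Mul(Rational(1, 7), b)
Function('F')(K) = Add(-16, Mul(Rational(-8, 7), K)) (Function('F')(K) = Add(-16, Mul(2, Mul(Mul(Mul(Rational(1, 7), K), 4), -1))) = Add(-16, Mul(2, Mul(Mul(Rational(4, 7), K), -1))) = Add(-16, Mul(2, Mul(Rational(-4, 7), K))) = Add(-16, Mul(Rational(-8, 7), K)))
Mul(Function('F')(148), 307) = Mul(Add(-16, Mul(Rational(-8, 7), 148)), 307) = Mul(Add(-16, Rational(-1184, 7)), 307) = Mul(Rational(-1296, 7), 307) = Rational(-397872, 7)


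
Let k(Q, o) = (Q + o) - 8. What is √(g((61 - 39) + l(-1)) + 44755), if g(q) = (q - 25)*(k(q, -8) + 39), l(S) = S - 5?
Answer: 2*√11101 ≈ 210.72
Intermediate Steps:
l(S) = -5 + S
k(Q, o) = -8 + Q + o
g(q) = (-25 + q)*(23 + q) (g(q) = (q - 25)*((-8 + q - 8) + 39) = (-25 + q)*((-16 + q) + 39) = (-25 + q)*(23 + q))
√(g((61 - 39) + l(-1)) + 44755) = √((-575 + ((61 - 39) + (-5 - 1))² - 2*((61 - 39) + (-5 - 1))) + 44755) = √((-575 + (22 - 6)² - 2*(22 - 6)) + 44755) = √((-575 + 16² - 2*16) + 44755) = √((-575 + 256 - 32) + 44755) = √(-351 + 44755) = √44404 = 2*√11101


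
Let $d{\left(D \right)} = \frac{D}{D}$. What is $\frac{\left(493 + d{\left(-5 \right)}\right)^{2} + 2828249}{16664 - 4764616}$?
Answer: $- \frac{3072285}{4747952} \approx -0.64708$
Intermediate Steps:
$d{\left(D \right)} = 1$
$\frac{\left(493 + d{\left(-5 \right)}\right)^{2} + 2828249}{16664 - 4764616} = \frac{\left(493 + 1\right)^{2} + 2828249}{16664 - 4764616} = \frac{494^{2} + 2828249}{-4747952} = \left(244036 + 2828249\right) \left(- \frac{1}{4747952}\right) = 3072285 \left(- \frac{1}{4747952}\right) = - \frac{3072285}{4747952}$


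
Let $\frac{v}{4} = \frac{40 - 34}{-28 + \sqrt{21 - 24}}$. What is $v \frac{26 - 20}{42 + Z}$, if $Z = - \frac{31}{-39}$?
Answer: $- \frac{157248}{1313503} - \frac{5616 i \sqrt{3}}{1313503} \approx -0.11972 - 0.0074055 i$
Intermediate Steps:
$Z = \frac{31}{39}$ ($Z = \left(-31\right) \left(- \frac{1}{39}\right) = \frac{31}{39} \approx 0.79487$)
$v = \frac{24}{-28 + i \sqrt{3}}$ ($v = 4 \frac{40 - 34}{-28 + \sqrt{21 - 24}} = 4 \frac{6}{-28 + \sqrt{-3}} = 4 \frac{6}{-28 + i \sqrt{3}} = \frac{24}{-28 + i \sqrt{3}} \approx -0.85388 - 0.05282 i$)
$v \frac{26 - 20}{42 + Z} = \left(- \frac{672}{787} - \frac{24 i \sqrt{3}}{787}\right) \frac{26 - 20}{42 + \frac{31}{39}} = \left(- \frac{672}{787} - \frac{24 i \sqrt{3}}{787}\right) \frac{26 - 20}{\frac{1669}{39}} = \left(- \frac{672}{787} - \frac{24 i \sqrt{3}}{787}\right) 6 \cdot \frac{39}{1669} = \left(- \frac{672}{787} - \frac{24 i \sqrt{3}}{787}\right) \frac{234}{1669} = - \frac{157248}{1313503} - \frac{5616 i \sqrt{3}}{1313503}$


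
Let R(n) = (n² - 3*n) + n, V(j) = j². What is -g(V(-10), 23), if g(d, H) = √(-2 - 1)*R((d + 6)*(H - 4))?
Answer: -4052168*I*√3 ≈ -7.0186e+6*I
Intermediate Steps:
R(n) = n² - 2*n
g(d, H) = I*√3*(-4 + H)*(-2 + (-4 + H)*(6 + d))*(6 + d) (g(d, H) = √(-2 - 1)*(((d + 6)*(H - 4))*(-2 + (d + 6)*(H - 4))) = √(-3)*(((6 + d)*(-4 + H))*(-2 + (6 + d)*(-4 + H))) = (I*√3)*(((-4 + H)*(6 + d))*(-2 + (-4 + H)*(6 + d))) = (I*√3)*((-4 + H)*(-2 + (-4 + H)*(6 + d))*(6 + d)) = I*√3*(-4 + H)*(-2 + (-4 + H)*(6 + d))*(6 + d))
-g(V(-10), 23) = -I*√3*(-26 - 4*(-10)² + 6*23 + 23*(-10)²)*(-24 - 4*(-10)² + 6*23 + 23*(-10)²) = -I*√3*(-26 - 4*100 + 138 + 23*100)*(-24 - 4*100 + 138 + 23*100) = -I*√3*(-26 - 400 + 138 + 2300)*(-24 - 400 + 138 + 2300) = -I*√3*2012*2014 = -4052168*I*√3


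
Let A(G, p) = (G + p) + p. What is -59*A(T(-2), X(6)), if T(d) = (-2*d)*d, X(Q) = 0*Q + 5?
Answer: -118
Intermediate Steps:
X(Q) = 5 (X(Q) = 0 + 5 = 5)
T(d) = -2*d²
A(G, p) = G + 2*p
-59*A(T(-2), X(6)) = -59*(-2*(-2)² + 2*5) = -59*(-2*4 + 10) = -59*(-8 + 10) = -59*2 = -118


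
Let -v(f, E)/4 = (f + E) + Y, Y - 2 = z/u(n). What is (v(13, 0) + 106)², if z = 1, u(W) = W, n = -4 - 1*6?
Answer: 53824/25 ≈ 2153.0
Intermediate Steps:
n = -10 (n = -4 - 6 = -10)
Y = 19/10 (Y = 2 + 1/(-10) = 2 + 1*(-⅒) = 2 - ⅒ = 19/10 ≈ 1.9000)
v(f, E) = -38/5 - 4*E - 4*f (v(f, E) = -4*((f + E) + 19/10) = -4*((E + f) + 19/10) = -4*(19/10 + E + f) = -38/5 - 4*E - 4*f)
(v(13, 0) + 106)² = ((-38/5 - 4*0 - 4*13) + 106)² = ((-38/5 + 0 - 52) + 106)² = (-298/5 + 106)² = (232/5)² = 53824/25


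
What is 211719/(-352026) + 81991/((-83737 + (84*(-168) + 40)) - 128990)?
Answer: -25626873749/26613048258 ≈ -0.96294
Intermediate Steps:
211719/(-352026) + 81991/((-83737 + (84*(-168) + 40)) - 128990) = 211719*(-1/352026) + 81991/((-83737 + (-14112 + 40)) - 128990) = -70573/117342 + 81991/((-83737 - 14072) - 128990) = -70573/117342 + 81991/(-97809 - 128990) = -70573/117342 + 81991/(-226799) = -70573/117342 + 81991*(-1/226799) = -70573/117342 - 81991/226799 = -25626873749/26613048258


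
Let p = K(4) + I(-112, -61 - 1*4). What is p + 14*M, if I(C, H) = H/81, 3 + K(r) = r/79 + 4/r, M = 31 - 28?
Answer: 251149/6399 ≈ 39.248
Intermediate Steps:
M = 3
K(r) = -3 + 4/r + r/79 (K(r) = -3 + (r/79 + 4/r) = -3 + (4/r + r/79) = -3 + 4/r + r/79)
I(C, H) = H/81 (I(C, H) = H*(1/81) = H/81)
p = -17609/6399 (p = (-3 + 4/4 + (1/79)*4) + (-61 - 1*4)/81 = (-3 + 4*(¼) + 4/79) + (-61 - 4)/81 = (-3 + 1 + 4/79) + (1/81)*(-65) = -154/79 - 65/81 = -17609/6399 ≈ -2.7518)
p + 14*M = -17609/6399 + 14*3 = -17609/6399 + 42 = 251149/6399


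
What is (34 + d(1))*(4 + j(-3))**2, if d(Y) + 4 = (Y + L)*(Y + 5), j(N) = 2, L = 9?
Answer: 3240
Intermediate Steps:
d(Y) = -4 + (5 + Y)*(9 + Y) (d(Y) = -4 + (Y + 9)*(Y + 5) = -4 + (9 + Y)*(5 + Y) = -4 + (5 + Y)*(9 + Y))
(34 + d(1))*(4 + j(-3))**2 = (34 + (41 + 1**2 + 14*1))*(4 + 2)**2 = (34 + (41 + 1 + 14))*6**2 = (34 + 56)*36 = 90*36 = 3240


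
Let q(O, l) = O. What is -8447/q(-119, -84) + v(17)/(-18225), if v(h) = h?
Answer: 153944552/2168775 ≈ 70.982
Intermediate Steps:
-8447/q(-119, -84) + v(17)/(-18225) = -8447/(-119) + 17/(-18225) = -8447*(-1/119) + 17*(-1/18225) = 8447/119 - 17/18225 = 153944552/2168775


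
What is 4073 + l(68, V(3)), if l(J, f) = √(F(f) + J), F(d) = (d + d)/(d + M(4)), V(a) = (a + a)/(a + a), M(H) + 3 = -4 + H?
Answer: 4073 + √67 ≈ 4081.2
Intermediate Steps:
M(H) = -7 + H (M(H) = -3 + (-4 + H) = -7 + H)
V(a) = 1 (V(a) = (2*a)/((2*a)) = (2*a)*(1/(2*a)) = 1)
F(d) = 2*d/(-3 + d) (F(d) = (d + d)/(d + (-7 + 4)) = (2*d)/(d - 3) = (2*d)/(-3 + d) = 2*d/(-3 + d))
l(J, f) = √(J + 2*f/(-3 + f)) (l(J, f) = √(2*f/(-3 + f) + J) = √(J + 2*f/(-3 + f)))
4073 + l(68, V(3)) = 4073 + √((2*1 + 68*(-3 + 1))/(-3 + 1)) = 4073 + √((2 + 68*(-2))/(-2)) = 4073 + √(-(2 - 136)/2) = 4073 + √(-½*(-134)) = 4073 + √67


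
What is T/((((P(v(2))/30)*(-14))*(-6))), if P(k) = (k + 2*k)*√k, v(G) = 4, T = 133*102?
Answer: 1615/8 ≈ 201.88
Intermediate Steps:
T = 13566
P(k) = 3*k^(3/2) (P(k) = (3*k)*√k = 3*k^(3/2))
T/((((P(v(2))/30)*(-14))*(-6))) = 13566/(((((3*4^(3/2))/30)*(-14))*(-6))) = 13566/(((((3*8)*(1/30))*(-14))*(-6))) = 13566/((((24*(1/30))*(-14))*(-6))) = 13566/((((⅘)*(-14))*(-6))) = 13566/((-56/5*(-6))) = 13566/(336/5) = 13566*(5/336) = 1615/8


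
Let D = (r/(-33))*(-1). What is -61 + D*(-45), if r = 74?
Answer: -1781/11 ≈ -161.91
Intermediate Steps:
D = 74/33 (D = (74/(-33))*(-1) = (74*(-1/33))*(-1) = -74/33*(-1) = 74/33 ≈ 2.2424)
-61 + D*(-45) = -61 + (74/33)*(-45) = -61 - 1110/11 = -1781/11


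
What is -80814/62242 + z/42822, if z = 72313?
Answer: 520144319/1332663462 ≈ 0.39030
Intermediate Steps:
-80814/62242 + z/42822 = -80814/62242 + 72313/42822 = -80814*1/62242 + 72313*(1/42822) = -40407/31121 + 72313/42822 = 520144319/1332663462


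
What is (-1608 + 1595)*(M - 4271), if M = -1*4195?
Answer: 110058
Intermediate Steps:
M = -4195
(-1608 + 1595)*(M - 4271) = (-1608 + 1595)*(-4195 - 4271) = -13*(-8466) = 110058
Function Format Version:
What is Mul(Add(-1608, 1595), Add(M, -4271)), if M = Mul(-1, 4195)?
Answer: 110058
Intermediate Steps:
M = -4195
Mul(Add(-1608, 1595), Add(M, -4271)) = Mul(Add(-1608, 1595), Add(-4195, -4271)) = Mul(-13, -8466) = 110058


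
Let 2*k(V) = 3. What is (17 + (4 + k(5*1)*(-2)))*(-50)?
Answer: -900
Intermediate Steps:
k(V) = 3/2 (k(V) = (½)*3 = 3/2)
(17 + (4 + k(5*1)*(-2)))*(-50) = (17 + (4 + (3/2)*(-2)))*(-50) = (17 + (4 - 3))*(-50) = (17 + 1)*(-50) = 18*(-50) = -900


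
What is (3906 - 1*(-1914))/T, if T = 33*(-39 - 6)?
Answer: -388/99 ≈ -3.9192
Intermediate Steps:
T = -1485 (T = 33*(-45) = -1485)
(3906 - 1*(-1914))/T = (3906 - 1*(-1914))/(-1485) = (3906 + 1914)*(-1/1485) = 5820*(-1/1485) = -388/99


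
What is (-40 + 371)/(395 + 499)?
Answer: 331/894 ≈ 0.37025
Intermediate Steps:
(-40 + 371)/(395 + 499) = 331/894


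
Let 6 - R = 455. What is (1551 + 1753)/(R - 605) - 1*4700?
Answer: -2478552/527 ≈ -4703.1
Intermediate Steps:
R = -449 (R = 6 - 1*455 = 6 - 455 = -449)
(1551 + 1753)/(R - 605) - 1*4700 = (1551 + 1753)/(-449 - 605) - 1*4700 = 3304/(-1054) - 4700 = 3304*(-1/1054) - 4700 = -1652/527 - 4700 = -2478552/527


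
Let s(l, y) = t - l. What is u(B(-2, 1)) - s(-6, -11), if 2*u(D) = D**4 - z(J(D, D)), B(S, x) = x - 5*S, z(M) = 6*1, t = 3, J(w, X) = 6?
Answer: 14617/2 ≈ 7308.5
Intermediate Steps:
z(M) = 6
s(l, y) = 3 - l
u(D) = -3 + D**4/2 (u(D) = (D**4 - 1*6)/2 = (D**4 - 6)/2 = (-6 + D**4)/2 = -3 + D**4/2)
u(B(-2, 1)) - s(-6, -11) = (-3 + (1 - 5*(-2))**4/2) - (3 - 1*(-6)) = (-3 + (1 + 10)**4/2) - (3 + 6) = (-3 + (1/2)*11**4) - 1*9 = (-3 + (1/2)*14641) - 9 = (-3 + 14641/2) - 9 = 14635/2 - 9 = 14617/2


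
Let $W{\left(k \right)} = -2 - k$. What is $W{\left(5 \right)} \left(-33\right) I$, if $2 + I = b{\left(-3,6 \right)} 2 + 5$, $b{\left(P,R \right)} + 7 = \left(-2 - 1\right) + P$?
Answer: $-5313$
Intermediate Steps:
$b{\left(P,R \right)} = -10 + P$ ($b{\left(P,R \right)} = -7 + \left(\left(-2 - 1\right) + P\right) = -7 + \left(-3 + P\right) = -10 + P$)
$I = -23$ ($I = -2 + \left(\left(-10 - 3\right) 2 + 5\right) = -2 + \left(\left(-13\right) 2 + 5\right) = -2 + \left(-26 + 5\right) = -2 - 21 = -23$)
$W{\left(5 \right)} \left(-33\right) I = \left(-2 - 5\right) \left(-33\right) \left(-23\right) = \left(-7\right) \left(-33\right) \left(-23\right) = 231 \left(-23\right) = -5313$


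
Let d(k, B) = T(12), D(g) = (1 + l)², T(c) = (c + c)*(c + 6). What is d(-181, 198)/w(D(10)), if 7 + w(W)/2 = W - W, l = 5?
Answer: -216/7 ≈ -30.857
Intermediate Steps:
T(c) = 2*c*(6 + c) (T(c) = (2*c)*(6 + c) = 2*c*(6 + c))
D(g) = 36 (D(g) = (1 + 5)² = 6² = 36)
d(k, B) = 432 (d(k, B) = 2*12*(6 + 12) = 2*12*18 = 432)
w(W) = -14 (w(W) = -14 + 2*(W - W) = -14 + 2*0 = -14 + 0 = -14)
d(-181, 198)/w(D(10)) = 432/(-14) = 432*(-1/14) = -216/7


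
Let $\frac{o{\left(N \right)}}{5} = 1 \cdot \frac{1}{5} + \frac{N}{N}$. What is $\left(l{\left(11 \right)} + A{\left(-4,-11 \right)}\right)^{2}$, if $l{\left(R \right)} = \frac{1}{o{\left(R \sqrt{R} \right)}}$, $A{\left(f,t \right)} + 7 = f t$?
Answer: $\frac{49729}{36} \approx 1381.4$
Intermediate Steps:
$o{\left(N \right)} = 6$ ($o{\left(N \right)} = 5 \left(1 \cdot \frac{1}{5} + \frac{N}{N}\right) = 5 \left(1 \cdot \frac{1}{5} + 1\right) = 5 \left(\frac{1}{5} + 1\right) = 5 \cdot \frac{6}{5} = 6$)
$A{\left(f,t \right)} = -7 + f t$
$l{\left(R \right)} = \frac{1}{6}$
$\left(l{\left(11 \right)} + A{\left(-4,-11 \right)}\right)^{2} = \left(\frac{1}{6} - -37\right)^{2} = \left(\frac{1}{6} + \left(-7 + 44\right)\right)^{2} = \left(\frac{1}{6} + 37\right)^{2} = \left(\frac{223}{6}\right)^{2} = \frac{49729}{36}$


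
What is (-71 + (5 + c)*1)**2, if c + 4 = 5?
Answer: 4225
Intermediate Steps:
c = 1 (c = -4 + 5 = 1)
(-71 + (5 + c)*1)**2 = (-71 + (5 + 1)*1)**2 = (-71 + 6*1)**2 = (-71 + 6)**2 = (-65)**2 = 4225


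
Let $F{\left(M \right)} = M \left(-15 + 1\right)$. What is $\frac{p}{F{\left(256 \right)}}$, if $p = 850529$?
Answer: $- \frac{850529}{3584} \approx -237.31$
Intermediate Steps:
$F{\left(M \right)} = - 14 M$ ($F{\left(M \right)} = M \left(-14\right) = - 14 M$)
$\frac{p}{F{\left(256 \right)}} = \frac{850529}{\left(-14\right) 256} = \frac{850529}{-3584} = 850529 \left(- \frac{1}{3584}\right) = - \frac{850529}{3584}$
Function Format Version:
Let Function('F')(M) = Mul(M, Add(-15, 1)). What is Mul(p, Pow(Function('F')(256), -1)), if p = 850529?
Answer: Rational(-850529, 3584) ≈ -237.31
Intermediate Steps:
Function('F')(M) = Mul(-14, M) (Function('F')(M) = Mul(M, -14) = Mul(-14, M))
Mul(p, Pow(Function('F')(256), -1)) = Mul(850529, Pow(Mul(-14, 256), -1)) = Mul(850529, Pow(-3584, -1)) = Mul(850529, Rational(-1, 3584)) = Rational(-850529, 3584)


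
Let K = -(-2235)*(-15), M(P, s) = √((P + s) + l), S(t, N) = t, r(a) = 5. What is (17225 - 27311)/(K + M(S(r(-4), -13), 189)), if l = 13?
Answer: 18785175/62440301 + 1681*√23/62440301 ≈ 0.30098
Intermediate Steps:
M(P, s) = √(13 + P + s) (M(P, s) = √((P + s) + 13) = √(13 + P + s))
K = -33525 (K = -447*75 = -33525)
(17225 - 27311)/(K + M(S(r(-4), -13), 189)) = (17225 - 27311)/(-33525 + √(13 + 5 + 189)) = -10086/(-33525 + √207) = -10086/(-33525 + 3*√23)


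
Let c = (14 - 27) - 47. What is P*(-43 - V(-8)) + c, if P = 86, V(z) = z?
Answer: -3070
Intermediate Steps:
c = -60 (c = -13 - 47 = -60)
P*(-43 - V(-8)) + c = 86*(-43 - 1*(-8)) - 60 = 86*(-43 + 8) - 60 = 86*(-35) - 60 = -3010 - 60 = -3070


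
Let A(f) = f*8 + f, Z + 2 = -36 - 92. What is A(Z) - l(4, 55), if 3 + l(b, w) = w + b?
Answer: -1226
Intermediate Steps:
l(b, w) = -3 + b + w (l(b, w) = -3 + (w + b) = -3 + (b + w) = -3 + b + w)
Z = -130 (Z = -2 + (-36 - 92) = -2 - 128 = -130)
A(f) = 9*f (A(f) = 8*f + f = 9*f)
A(Z) - l(4, 55) = 9*(-130) - (-3 + 4 + 55) = -1170 - 1*56 = -1170 - 56 = -1226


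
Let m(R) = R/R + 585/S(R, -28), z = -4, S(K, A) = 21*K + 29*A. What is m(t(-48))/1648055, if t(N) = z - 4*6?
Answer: 163/461455400 ≈ 3.5323e-7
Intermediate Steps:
t(N) = -28 (t(N) = -4 - 4*6 = -4 - 24 = -28)
m(R) = 1 + 585/(-812 + 21*R) (m(R) = R/R + 585/(21*R + 29*(-28)) = 1 + 585/(21*R - 812) = 1 + 585/(-812 + 21*R))
m(t(-48))/1648055 = ((-227 + 21*(-28))/(7*(-116 + 3*(-28))))/1648055 = ((-227 - 588)/(7*(-116 - 84)))*(1/1648055) = ((1/7)*(-815)/(-200))*(1/1648055) = ((1/7)*(-1/200)*(-815))*(1/1648055) = (163/280)*(1/1648055) = 163/461455400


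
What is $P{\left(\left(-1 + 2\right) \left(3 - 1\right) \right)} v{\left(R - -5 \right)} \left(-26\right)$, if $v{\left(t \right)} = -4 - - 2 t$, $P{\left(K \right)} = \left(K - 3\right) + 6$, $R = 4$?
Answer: $-1820$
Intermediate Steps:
$P{\left(K \right)} = 3 + K$ ($P{\left(K \right)} = \left(-3 + K\right) + 6 = 3 + K$)
$v{\left(t \right)} = -4 + 2 t$
$P{\left(\left(-1 + 2\right) \left(3 - 1\right) \right)} v{\left(R - -5 \right)} \left(-26\right) = \left(3 + \left(-1 + 2\right) \left(3 - 1\right)\right) \left(-4 + 2 \left(4 - -5\right)\right) \left(-26\right) = \left(3 + 1 \cdot 2\right) \left(-4 + 2 \left(4 + 5\right)\right) \left(-26\right) = \left(3 + 2\right) \left(-4 + 2 \cdot 9\right) \left(-26\right) = 5 \left(-4 + 18\right) \left(-26\right) = 5 \cdot 14 \left(-26\right) = 70 \left(-26\right) = -1820$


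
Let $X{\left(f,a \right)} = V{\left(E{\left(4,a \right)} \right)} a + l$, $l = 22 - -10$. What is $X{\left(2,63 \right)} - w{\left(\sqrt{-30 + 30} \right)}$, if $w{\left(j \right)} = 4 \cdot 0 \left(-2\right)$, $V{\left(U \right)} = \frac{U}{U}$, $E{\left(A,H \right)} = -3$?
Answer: $95$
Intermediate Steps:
$l = 32$ ($l = 22 + 10 = 32$)
$V{\left(U \right)} = 1$
$w{\left(j \right)} = 0$ ($w{\left(j \right)} = 0 \left(-2\right) = 0$)
$X{\left(f,a \right)} = 32 + a$ ($X{\left(f,a \right)} = 1 a + 32 = a + 32 = 32 + a$)
$X{\left(2,63 \right)} - w{\left(\sqrt{-30 + 30} \right)} = \left(32 + 63\right) - 0 = 95 + 0 = 95$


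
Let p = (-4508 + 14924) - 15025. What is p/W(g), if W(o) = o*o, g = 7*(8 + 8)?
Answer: -4609/12544 ≈ -0.36743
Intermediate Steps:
g = 112 (g = 7*16 = 112)
p = -4609 (p = 10416 - 15025 = -4609)
W(o) = o²
p/W(g) = -4609/(112²) = -4609/12544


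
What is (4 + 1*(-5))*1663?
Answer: -1663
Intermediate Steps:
(4 + 1*(-5))*1663 = (4 - 5)*1663 = -1*1663 = -1663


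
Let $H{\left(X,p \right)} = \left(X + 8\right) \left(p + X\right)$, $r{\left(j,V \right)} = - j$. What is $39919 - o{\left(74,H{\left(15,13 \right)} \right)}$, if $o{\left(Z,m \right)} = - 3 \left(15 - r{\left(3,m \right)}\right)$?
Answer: $39973$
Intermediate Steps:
$H{\left(X,p \right)} = \left(8 + X\right) \left(X + p\right)$
$o{\left(Z,m \right)} = -54$ ($o{\left(Z,m \right)} = - 3 \left(15 - \left(-1\right) 3\right) = - 3 \left(15 - -3\right) = - 3 \left(15 + 3\right) = \left(-3\right) 18 = -54$)
$39919 - o{\left(74,H{\left(15,13 \right)} \right)} = 39919 - -54 = 39919 + 54 = 39973$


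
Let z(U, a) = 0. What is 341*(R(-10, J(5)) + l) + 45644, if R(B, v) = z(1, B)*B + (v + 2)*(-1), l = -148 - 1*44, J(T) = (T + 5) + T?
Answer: -25625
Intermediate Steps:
J(T) = 5 + 2*T (J(T) = (5 + T) + T = 5 + 2*T)
l = -192 (l = -148 - 44 = -192)
R(B, v) = -2 - v (R(B, v) = 0*B + (v + 2)*(-1) = 0 + (2 + v)*(-1) = 0 + (-2 - v) = -2 - v)
341*(R(-10, J(5)) + l) + 45644 = 341*((-2 - (5 + 2*5)) - 192) + 45644 = 341*((-2 - (5 + 10)) - 192) + 45644 = 341*((-2 - 1*15) - 192) + 45644 = 341*((-2 - 15) - 192) + 45644 = 341*(-17 - 192) + 45644 = 341*(-209) + 45644 = -71269 + 45644 = -25625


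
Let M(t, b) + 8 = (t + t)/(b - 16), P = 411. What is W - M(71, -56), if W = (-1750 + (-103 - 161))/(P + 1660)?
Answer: 35315/3924 ≈ 8.9997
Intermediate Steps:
M(t, b) = -8 + 2*t/(-16 + b) (M(t, b) = -8 + (t + t)/(b - 16) = -8 + (2*t)/(-16 + b) = -8 + 2*t/(-16 + b))
W = -106/109 (W = (-1750 + (-103 - 161))/(411 + 1660) = (-1750 - 264)/2071 = -2014*1/2071 = -106/109 ≈ -0.97248)
W - M(71, -56) = -106/109 - 2*(64 + 71 - 4*(-56))/(-16 - 56) = -106/109 - 2*(64 + 71 + 224)/(-72) = -106/109 - 2*(-1)*359/72 = -106/109 - 1*(-359/36) = -106/109 + 359/36 = 35315/3924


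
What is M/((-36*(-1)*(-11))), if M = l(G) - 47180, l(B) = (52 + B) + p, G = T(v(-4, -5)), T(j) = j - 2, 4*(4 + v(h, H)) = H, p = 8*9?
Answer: 20917/176 ≈ 118.85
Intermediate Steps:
p = 72
v(h, H) = -4 + H/4
T(j) = -2 + j
G = -29/4 (G = -2 + (-4 + (¼)*(-5)) = -2 + (-4 - 5/4) = -2 - 21/4 = -29/4 ≈ -7.2500)
l(B) = 124 + B (l(B) = (52 + B) + 72 = 124 + B)
M = -188253/4 (M = (124 - 29/4) - 47180 = 467/4 - 47180 = -188253/4 ≈ -47063.)
M/((-36*(-1)*(-11))) = -188253/(4*(-36*(-1)*(-11))) = -188253/(4*(36*(-11))) = -188253/4/(-396) = -188253/4*(-1/396) = 20917/176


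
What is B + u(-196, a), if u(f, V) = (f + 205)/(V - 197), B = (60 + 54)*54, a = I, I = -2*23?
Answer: 166211/27 ≈ 6156.0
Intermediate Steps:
I = -46
a = -46
B = 6156 (B = 114*54 = 6156)
u(f, V) = (205 + f)/(-197 + V)
B + u(-196, a) = 6156 + (205 - 196)/(-197 - 46) = 6156 + 9/(-243) = 6156 - 1/243*9 = 6156 - 1/27 = 166211/27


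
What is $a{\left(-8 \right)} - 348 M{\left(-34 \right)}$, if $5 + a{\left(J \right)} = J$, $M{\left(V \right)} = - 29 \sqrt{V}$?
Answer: $-13 + 10092 i \sqrt{34} \approx -13.0 + 58846.0 i$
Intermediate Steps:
$a{\left(J \right)} = -5 + J$
$a{\left(-8 \right)} - 348 M{\left(-34 \right)} = \left(-5 - 8\right) - 348 \left(- 29 \sqrt{-34}\right) = -13 - 348 \left(- 29 i \sqrt{34}\right) = -13 + 10092 i \sqrt{34}$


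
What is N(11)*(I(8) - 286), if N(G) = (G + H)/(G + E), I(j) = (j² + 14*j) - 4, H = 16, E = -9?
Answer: -1539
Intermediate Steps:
I(j) = -4 + j² + 14*j
N(G) = (16 + G)/(-9 + G) (N(G) = (G + 16)/(G - 9) = (16 + G)/(-9 + G))
N(11)*(I(8) - 286) = ((16 + 11)/(-9 + 11))*((-4 + 8² + 14*8) - 286) = (27/2)*((-4 + 64 + 112) - 286) = ((½)*27)*(172 - 286) = (27/2)*(-114) = -1539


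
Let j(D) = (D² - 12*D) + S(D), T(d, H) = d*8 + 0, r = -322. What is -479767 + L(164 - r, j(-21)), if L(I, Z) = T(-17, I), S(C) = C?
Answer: -479903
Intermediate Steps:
T(d, H) = 8*d (T(d, H) = 8*d + 0 = 8*d)
j(D) = D² - 11*D (j(D) = (D² - 12*D) + D = D² - 11*D)
L(I, Z) = -136 (L(I, Z) = 8*(-17) = -136)
-479767 + L(164 - r, j(-21)) = -479767 - 136 = -479903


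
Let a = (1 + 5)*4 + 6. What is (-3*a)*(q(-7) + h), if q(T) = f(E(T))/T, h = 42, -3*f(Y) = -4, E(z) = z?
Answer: -26340/7 ≈ -3762.9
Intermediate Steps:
f(Y) = 4/3 (f(Y) = -⅓*(-4) = 4/3)
a = 30 (a = 6*4 + 6 = 24 + 6 = 30)
q(T) = 4/(3*T)
(-3*a)*(q(-7) + h) = (-3*30)*((4/3)/(-7) + 42) = -90*((4/3)*(-⅐) + 42) = -90*(-4/21 + 42) = -90*878/21 = -26340/7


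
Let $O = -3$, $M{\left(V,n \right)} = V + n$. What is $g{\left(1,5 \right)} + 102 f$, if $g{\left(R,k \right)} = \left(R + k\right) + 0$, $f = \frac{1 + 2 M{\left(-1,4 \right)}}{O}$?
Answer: $-232$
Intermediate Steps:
$f = - \frac{7}{3}$ ($f = \frac{1 + 2 \left(-1 + 4\right)}{-3} = \left(1 + 2 \cdot 3\right) \left(- \frac{1}{3}\right) = \left(1 + 6\right) \left(- \frac{1}{3}\right) = 7 \left(- \frac{1}{3}\right) = - \frac{7}{3} \approx -2.3333$)
$g{\left(R,k \right)} = R + k$
$g{\left(1,5 \right)} + 102 f = \left(1 + 5\right) + 102 \left(- \frac{7}{3}\right) = 6 - 238 = -232$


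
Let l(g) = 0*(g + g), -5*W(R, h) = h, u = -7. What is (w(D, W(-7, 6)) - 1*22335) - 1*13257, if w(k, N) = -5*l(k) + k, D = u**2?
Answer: -35543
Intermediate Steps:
W(R, h) = -h/5
D = 49 (D = (-7)**2 = 49)
l(g) = 0 (l(g) = 0*(2*g) = 0)
w(k, N) = k (w(k, N) = -5*0 + k = 0 + k = k)
(w(D, W(-7, 6)) - 1*22335) - 1*13257 = (49 - 1*22335) - 1*13257 = (49 - 22335) - 13257 = -22286 - 13257 = -35543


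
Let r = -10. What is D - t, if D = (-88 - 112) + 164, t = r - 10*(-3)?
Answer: -56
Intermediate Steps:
t = 20 (t = -10 - 10*(-3) = -10 + 30 = 20)
D = -36 (D = -200 + 164 = -36)
D - t = -36 - 1*20 = -36 - 20 = -56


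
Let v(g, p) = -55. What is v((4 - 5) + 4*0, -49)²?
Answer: 3025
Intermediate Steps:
v((4 - 5) + 4*0, -49)² = (-55)² = 3025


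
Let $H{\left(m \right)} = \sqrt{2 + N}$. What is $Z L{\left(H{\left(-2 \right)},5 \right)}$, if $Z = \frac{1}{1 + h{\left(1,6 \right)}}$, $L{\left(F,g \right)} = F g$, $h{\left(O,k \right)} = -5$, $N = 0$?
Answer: $- \frac{5 \sqrt{2}}{4} \approx -1.7678$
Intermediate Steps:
$H{\left(m \right)} = \sqrt{2}$ ($H{\left(m \right)} = \sqrt{2 + 0} = \sqrt{2}$)
$Z = - \frac{1}{4}$ ($Z = \frac{1}{1 - 5} = \frac{1}{-4} = - \frac{1}{4} \approx -0.25$)
$Z L{\left(H{\left(-2 \right)},5 \right)} = - \frac{\sqrt{2} \cdot 5}{4} = - \frac{5 \sqrt{2}}{4}$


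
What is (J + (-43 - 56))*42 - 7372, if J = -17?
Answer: -12244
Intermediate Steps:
(J + (-43 - 56))*42 - 7372 = (-17 + (-43 - 56))*42 - 7372 = (-17 - 99)*42 - 7372 = -116*42 - 7372 = -4872 - 7372 = -12244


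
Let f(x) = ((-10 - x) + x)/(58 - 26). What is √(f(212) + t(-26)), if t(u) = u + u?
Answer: 3*I*√93/4 ≈ 7.2327*I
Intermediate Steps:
f(x) = -5/16 (f(x) = -10/32 = -10*1/32 = -5/16)
t(u) = 2*u
√(f(212) + t(-26)) = √(-5/16 + 2*(-26)) = √(-5/16 - 52) = √(-837/16) = 3*I*√93/4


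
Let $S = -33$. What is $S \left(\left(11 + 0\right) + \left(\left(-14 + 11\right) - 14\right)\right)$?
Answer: $198$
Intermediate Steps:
$S \left(\left(11 + 0\right) + \left(\left(-14 + 11\right) - 14\right)\right) = - 33 \left(\left(11 + 0\right) + \left(\left(-14 + 11\right) - 14\right)\right) = - 33 \left(11 - 17\right) = \left(-33\right) \left(-6\right) = 198$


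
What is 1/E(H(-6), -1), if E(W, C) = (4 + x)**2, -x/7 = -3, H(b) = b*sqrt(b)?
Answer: 1/625 ≈ 0.0016000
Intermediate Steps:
H(b) = b**(3/2)
x = 21 (x = -7*(-3) = 21)
E(W, C) = 625 (E(W, C) = (4 + 21)**2 = 25**2 = 625)
1/E(H(-6), -1) = 1/625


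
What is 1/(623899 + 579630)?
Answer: 1/1203529 ≈ 8.3089e-7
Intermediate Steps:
1/(623899 + 579630) = 1/1203529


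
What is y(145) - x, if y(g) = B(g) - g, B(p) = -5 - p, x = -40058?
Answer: 39763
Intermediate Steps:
y(g) = -5 - 2*g (y(g) = (-5 - g) - g = -5 - 2*g)
y(145) - x = (-5 - 2*145) - 1*(-40058) = (-5 - 290) + 40058 = -295 + 40058 = 39763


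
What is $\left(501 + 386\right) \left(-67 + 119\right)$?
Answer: $46124$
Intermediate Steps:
$\left(501 + 386\right) \left(-67 + 119\right) = 887 \cdot 52 = 46124$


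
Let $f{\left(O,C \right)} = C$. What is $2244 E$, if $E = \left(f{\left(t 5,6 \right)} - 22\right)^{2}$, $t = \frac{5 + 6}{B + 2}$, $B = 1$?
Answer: $574464$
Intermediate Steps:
$t = \frac{11}{3}$ ($t = \frac{5 + 6}{1 + 2} = \frac{11}{3} \approx 3.6667$)
$E = 256$ ($E = \left(6 - 22\right)^{2} = \left(-16\right)^{2} = 256$)
$2244 E = 2244 \cdot 256 = 574464$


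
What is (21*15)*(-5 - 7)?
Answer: -3780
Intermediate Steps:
(21*15)*(-5 - 7) = 315*(-12) = -3780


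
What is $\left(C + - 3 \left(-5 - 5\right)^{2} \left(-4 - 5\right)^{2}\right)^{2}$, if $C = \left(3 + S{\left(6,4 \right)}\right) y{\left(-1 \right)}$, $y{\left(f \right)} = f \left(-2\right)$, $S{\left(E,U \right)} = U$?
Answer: $589809796$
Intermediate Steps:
$y{\left(f \right)} = - 2 f$
$C = 14$ ($C = \left(3 + 4\right) \left(\left(-2\right) \left(-1\right)\right) = 7 \cdot 2 = 14$)
$\left(C + - 3 \left(-5 - 5\right)^{2} \left(-4 - 5\right)^{2}\right)^{2} = \left(14 + - 3 \left(-5 - 5\right)^{2} \left(-4 - 5\right)^{2}\right)^{2} = \left(14 + - 3 \left(-10\right)^{2} \left(-9\right)^{2}\right)^{2} = \left(14 + \left(-3\right) 100 \cdot 81\right)^{2} = \left(14 - 24300\right)^{2} = \left(-24286\right)^{2} = 589809796$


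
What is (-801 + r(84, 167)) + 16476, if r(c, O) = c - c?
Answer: 15675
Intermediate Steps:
r(c, O) = 0
(-801 + r(84, 167)) + 16476 = (-801 + 0) + 16476 = -801 + 16476 = 15675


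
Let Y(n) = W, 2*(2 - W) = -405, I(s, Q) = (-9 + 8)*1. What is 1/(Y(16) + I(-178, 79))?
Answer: 2/407 ≈ 0.0049140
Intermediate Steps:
I(s, Q) = -1 (I(s, Q) = -1*1 = -1)
W = 409/2 (W = 2 - ½*(-405) = 2 + 405/2 = 409/2 ≈ 204.50)
Y(n) = 409/2
1/(Y(16) + I(-178, 79)) = 1/(409/2 - 1) = 1/(407/2) = 2/407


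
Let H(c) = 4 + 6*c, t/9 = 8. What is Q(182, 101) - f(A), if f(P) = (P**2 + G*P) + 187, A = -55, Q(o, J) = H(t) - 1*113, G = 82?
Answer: 1621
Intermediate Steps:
t = 72 (t = 9*8 = 72)
Q(o, J) = 323 (Q(o, J) = (4 + 6*72) - 1*113 = (4 + 432) - 113 = 436 - 113 = 323)
f(P) = 187 + P**2 + 82*P (f(P) = (P**2 + 82*P) + 187 = 187 + P**2 + 82*P)
Q(182, 101) - f(A) = 323 - (187 + (-55)**2 + 82*(-55)) = 323 - (187 + 3025 - 4510) = 323 - 1*(-1298) = 323 + 1298 = 1621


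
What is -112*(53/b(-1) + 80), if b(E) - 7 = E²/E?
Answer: -29848/3 ≈ -9949.3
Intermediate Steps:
b(E) = 7 + E (b(E) = 7 + E²/E = 7 + E)
-112*(53/b(-1) + 80) = -112*(53/(7 - 1) + 80) = -112*(53/6 + 80) = -112*533/6 = -29848/3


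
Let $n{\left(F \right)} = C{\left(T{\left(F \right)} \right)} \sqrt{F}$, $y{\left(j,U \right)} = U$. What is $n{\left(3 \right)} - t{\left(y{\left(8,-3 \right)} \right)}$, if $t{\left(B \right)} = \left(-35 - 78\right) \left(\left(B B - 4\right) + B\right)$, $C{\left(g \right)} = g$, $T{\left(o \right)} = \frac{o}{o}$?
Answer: $226 + \sqrt{3} \approx 227.73$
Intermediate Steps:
$T{\left(o \right)} = 1$
$t{\left(B \right)} = 452 - 113 B - 113 B^{2}$ ($t{\left(B \right)} = - 113 \left(\left(B^{2} - 4\right) + B\right) = - 113 \left(\left(-4 + B^{2}\right) + B\right) = - 113 \left(-4 + B + B^{2}\right) = 452 - 113 B - 113 B^{2}$)
$n{\left(F \right)} = \sqrt{F}$ ($n{\left(F \right)} = 1 \sqrt{F} = \sqrt{F}$)
$n{\left(3 \right)} - t{\left(y{\left(8,-3 \right)} \right)} = \sqrt{3} - \left(452 - -339 - 113 \left(-3\right)^{2}\right) = \sqrt{3} - \left(452 + 339 - 1017\right) = \sqrt{3} - -226 = \sqrt{3} + 226 = 226 + \sqrt{3}$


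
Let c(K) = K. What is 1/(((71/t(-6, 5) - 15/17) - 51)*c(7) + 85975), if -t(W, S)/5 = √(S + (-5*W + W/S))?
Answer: 20906835365/1789872228441244 + 1867229*√5/1789872228441244 ≈ 1.1683e-5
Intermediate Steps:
t(W, S) = -5*√(S - 5*W + W/S) (t(W, S) = -5*√(S + (-5*W + W/S)) = -5*√(S - 5*W + W/S))
1/(((71/t(-6, 5) - 15/17) - 51)*c(7) + 85975) = 1/(((71/((-5*√(5 - 5*(-6) - 6/5))) - 15/17) - 51)*7 + 85975) = 1/(((71/((-5*√(5 + 30 - 6*⅕))) - 15*1/17) - 51)*7 + 85975) = 1/(((71/((-5*√(5 + 30 - 6/5))) - 15/17) - 51)*7 + 85975) = 1/(((71/((-13*√5)) - 15/17) - 51)*7 + 85975) = 1/(((71*(-√5/65) - 15/17) - 51)*7 + 85975) = 1/(((-71*√5/65 - 15/17) - 51)*7 + 85975) = 1/(((-15/17 - 71*√5/65) - 51)*7 + 85975) = 1/((-882/17 - 71*√5/65)*7 + 85975) = 1/((-6174/17 - 497*√5/65) + 85975) = 1/(1455401/17 - 497*√5/65)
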